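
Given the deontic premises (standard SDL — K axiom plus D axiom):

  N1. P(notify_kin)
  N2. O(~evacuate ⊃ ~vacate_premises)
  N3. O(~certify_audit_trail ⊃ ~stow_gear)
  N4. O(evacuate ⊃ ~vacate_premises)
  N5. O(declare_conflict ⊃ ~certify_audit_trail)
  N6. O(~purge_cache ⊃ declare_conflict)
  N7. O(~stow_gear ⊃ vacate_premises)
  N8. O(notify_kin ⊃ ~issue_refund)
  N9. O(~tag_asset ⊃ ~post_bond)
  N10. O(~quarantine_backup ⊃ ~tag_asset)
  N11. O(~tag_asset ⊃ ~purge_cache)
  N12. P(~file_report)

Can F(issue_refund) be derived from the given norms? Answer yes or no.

Premise 8 is O(notify_kin ⊃ ~issue_refund), but O(notify_kin) is not derivable from the premises (the permission P(notify_kin) asserts only ~O(~notify_kin), not O(notify_kin)), so it does not yield O(~issue_refund).
No other premise forces O(~issue_refund). An ideal world satisfying every premise can still have issue_refund true, so F(issue_refund) is not derivable.

No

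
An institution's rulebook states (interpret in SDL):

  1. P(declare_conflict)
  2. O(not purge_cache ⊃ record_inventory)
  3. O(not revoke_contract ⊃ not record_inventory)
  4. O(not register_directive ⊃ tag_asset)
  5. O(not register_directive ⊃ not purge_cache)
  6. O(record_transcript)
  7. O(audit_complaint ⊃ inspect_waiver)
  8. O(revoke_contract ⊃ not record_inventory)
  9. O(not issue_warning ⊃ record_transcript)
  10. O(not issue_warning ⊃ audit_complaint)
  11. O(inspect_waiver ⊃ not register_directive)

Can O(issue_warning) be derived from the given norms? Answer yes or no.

Premises 3 and 8 are O(not revoke_contract ⊃ not record_inventory) and O(revoke_contract ⊃ not record_inventory); every ideal world satisfies not revoke_contract or revoke_contract, so in either case not record_inventory holds — hence O(not record_inventory).
Premise 2 is O(not purge_cache ⊃ record_inventory); contrapositively O(not record_inventory ⊃ purge_cache). Since O(not record_inventory) holds, K gives O(purge_cache).
Premise 5, O(not register_directive ⊃ not purge_cache), contraposes to O(purge_cache ⊃ register_directive); with O(purge_cache) we get O(register_directive).
The contrapositive of premise 11 (O(inspect_waiver ⊃ not register_directive)) is O(register_directive ⊃ not inspect_waiver), and O(register_directive) is already established, so O(not inspect_waiver).
Premise 7, O(audit_complaint ⊃ inspect_waiver), contraposes to O(not inspect_waiver ⊃ not audit_complaint); with O(not inspect_waiver) we get O(not audit_complaint).
Premise 10 is O(not issue_warning ⊃ audit_complaint); contrapositively O(not audit_complaint ⊃ issue_warning). Since O(not audit_complaint) holds, K gives O(issue_warning).
Premises 1, 4, 6, 9 do not contribute to this derivation.
So O(issue_warning) follows.

Yes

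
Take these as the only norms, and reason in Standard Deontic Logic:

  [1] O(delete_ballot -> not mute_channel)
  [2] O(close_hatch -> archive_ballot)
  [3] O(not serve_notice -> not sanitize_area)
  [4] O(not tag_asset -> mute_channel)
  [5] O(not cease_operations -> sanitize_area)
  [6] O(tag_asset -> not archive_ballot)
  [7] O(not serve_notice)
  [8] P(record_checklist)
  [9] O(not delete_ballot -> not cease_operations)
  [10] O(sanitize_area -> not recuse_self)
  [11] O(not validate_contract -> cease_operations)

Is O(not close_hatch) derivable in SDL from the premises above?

Yes

From premise 7 we have O(not serve_notice).
From O(not serve_notice) and premise 3, O(not serve_notice -> not sanitize_area), we obtain O(not sanitize_area).
Premise 5 is O(not cease_operations -> sanitize_area); contrapositively O(not sanitize_area -> cease_operations). Since O(not sanitize_area) holds, K gives O(cease_operations).
Premise 9, O(not delete_ballot -> not cease_operations), contraposes to O(cease_operations -> delete_ballot); with O(cease_operations) we get O(delete_ballot).
Applying K to premise 1 (O(delete_ballot -> not mute_channel)) and O(delete_ballot) yields O(not mute_channel).
Premise 4 is O(not tag_asset -> mute_channel); contrapositively O(not mute_channel -> tag_asset). Since O(not mute_channel) holds, K gives O(tag_asset).
From O(tag_asset) and premise 6, O(tag_asset -> not archive_ballot), we obtain O(not archive_ballot).
Premise 2, O(close_hatch -> archive_ballot), contraposes to O(not archive_ballot -> not close_hatch); with O(not archive_ballot) we get O(not close_hatch).
Premises 8, 10, 11 do not contribute to this derivation.
So O(not close_hatch) follows.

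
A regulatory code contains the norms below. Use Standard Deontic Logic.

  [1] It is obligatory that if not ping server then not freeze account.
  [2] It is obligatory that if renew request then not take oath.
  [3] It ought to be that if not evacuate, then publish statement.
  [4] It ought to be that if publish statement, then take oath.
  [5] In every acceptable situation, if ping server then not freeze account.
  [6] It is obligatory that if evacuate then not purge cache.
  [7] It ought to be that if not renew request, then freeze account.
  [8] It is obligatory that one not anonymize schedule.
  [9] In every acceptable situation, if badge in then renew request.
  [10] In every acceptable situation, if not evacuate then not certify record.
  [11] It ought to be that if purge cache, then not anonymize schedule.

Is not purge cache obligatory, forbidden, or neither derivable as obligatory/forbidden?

Obligatory

By case analysis on ping_server: premise 5 gives O(ping_server → ¬freeze_account) and premise 1 gives O(¬ping_server → ¬freeze_account), so O(¬freeze_account) either way.
Premise 7, O(¬renew_request → freeze_account), contraposes to O(¬freeze_account → renew_request); with O(¬freeze_account) we get O(renew_request).
Applying K to premise 2 (O(renew_request → ¬take_oath)) and O(renew_request) yields O(¬take_oath).
Premise 4 is O(publish_statement → take_oath); contrapositively O(¬take_oath → ¬publish_statement). Since O(¬take_oath) holds, K gives O(¬publish_statement).
Premise 3 is O(¬evacuate → publish_statement); contrapositively O(¬publish_statement → evacuate). Since O(¬publish_statement) holds, K gives O(evacuate).
Applying K to premise 6 (O(evacuate → ¬purge_cache)) and O(evacuate) yields O(¬purge_cache).
Premises 8, 9, 10, 11 do not contribute to this derivation.
Hence ¬purge_cache is obligatory.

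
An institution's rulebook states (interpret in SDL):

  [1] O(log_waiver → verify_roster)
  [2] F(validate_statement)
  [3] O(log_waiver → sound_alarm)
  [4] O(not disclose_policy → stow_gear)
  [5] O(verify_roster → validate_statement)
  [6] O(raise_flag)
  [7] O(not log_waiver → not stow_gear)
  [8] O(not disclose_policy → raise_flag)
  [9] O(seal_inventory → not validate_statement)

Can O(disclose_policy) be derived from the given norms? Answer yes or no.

Premise 2, F(validate_statement), is equivalent to O(not validate_statement).
Premise 5 is O(verify_roster → validate_statement); contrapositively O(not validate_statement → not verify_roster). Since O(not validate_statement) holds, K gives O(not verify_roster).
The contrapositive of premise 1 (O(log_waiver → verify_roster)) is O(not verify_roster → not log_waiver), and O(not verify_roster) is already established, so O(not log_waiver).
From O(not log_waiver) and premise 7, O(not log_waiver → not stow_gear), we obtain O(not stow_gear).
The contrapositive of premise 4 (O(not disclose_policy → stow_gear)) is O(not stow_gear → disclose_policy), and O(not stow_gear) is already established, so O(disclose_policy).
Premises 3, 6, 8, 9 do not contribute to this derivation.
So O(disclose_policy) follows.

Yes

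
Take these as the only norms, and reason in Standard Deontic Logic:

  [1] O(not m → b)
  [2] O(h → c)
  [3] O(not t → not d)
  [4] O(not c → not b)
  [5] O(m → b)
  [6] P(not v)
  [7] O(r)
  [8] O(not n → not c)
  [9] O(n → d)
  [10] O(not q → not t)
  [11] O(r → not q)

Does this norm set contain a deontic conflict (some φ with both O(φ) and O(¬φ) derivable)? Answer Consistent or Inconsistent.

Inconsistent

Premises 5 and 1 are O(m → b) and O(not m → b); every ideal world satisfies m or not m, so in either case b holds — hence O(b).
Premise 4 is O(not c → not b); contrapositively O(b → c). Since O(b) holds, K gives O(c).
Premise 8, O(not n → not c), contraposes to O(c → n); with O(c) we get O(n).
Applying K to premise 9 (O(n → d)) and O(n) yields O(d).
Premise 3 is O(not t → not d); contrapositively O(d → t). Since O(d) holds, K gives O(t).
Premise 10 is O(not q → not t); contrapositively O(t → q). Since O(t) holds, K gives O(q).
Premise 11 is O(r → not q); contrapositively O(q → not r). Since O(q) holds, K gives O(not r).
But premise 7 directly asserts O(r).
We now have both O(not r) and O(r) — r is simultaneously obligatory and forbidden, violating the D-axiom.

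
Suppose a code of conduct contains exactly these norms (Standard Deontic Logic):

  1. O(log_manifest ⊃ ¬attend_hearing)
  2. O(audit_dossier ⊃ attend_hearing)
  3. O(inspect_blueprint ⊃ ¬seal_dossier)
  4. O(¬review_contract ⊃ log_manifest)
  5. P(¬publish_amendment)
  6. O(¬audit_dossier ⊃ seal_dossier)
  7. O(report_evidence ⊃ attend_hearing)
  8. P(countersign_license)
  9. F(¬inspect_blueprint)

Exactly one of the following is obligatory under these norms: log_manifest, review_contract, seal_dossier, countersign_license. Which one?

review_contract

F(¬inspect_blueprint) at premise 9 means O(inspect_blueprint).
Premise 3 is O(inspect_blueprint ⊃ ¬seal_dossier); since O(inspect_blueprint), deontic closure gives O(¬seal_dossier).
Premise 6 is O(¬audit_dossier ⊃ seal_dossier); contrapositively O(¬seal_dossier ⊃ audit_dossier). Since O(¬seal_dossier) holds, K gives O(audit_dossier).
Premise 2 is O(audit_dossier ⊃ attend_hearing); since O(audit_dossier), deontic closure gives O(attend_hearing).
The contrapositive of premise 1 (O(log_manifest ⊃ ¬attend_hearing)) is O(attend_hearing ⊃ ¬log_manifest), and O(attend_hearing) is already established, so O(¬log_manifest).
The contrapositive of premise 4 (O(¬review_contract ⊃ log_manifest)) is O(¬log_manifest ⊃ review_contract), and O(¬log_manifest) is already established, so O(review_contract).
So O(review_contract) holds — review_contract is obligatory. None of the other listed options is made obligatory by any chain of premises.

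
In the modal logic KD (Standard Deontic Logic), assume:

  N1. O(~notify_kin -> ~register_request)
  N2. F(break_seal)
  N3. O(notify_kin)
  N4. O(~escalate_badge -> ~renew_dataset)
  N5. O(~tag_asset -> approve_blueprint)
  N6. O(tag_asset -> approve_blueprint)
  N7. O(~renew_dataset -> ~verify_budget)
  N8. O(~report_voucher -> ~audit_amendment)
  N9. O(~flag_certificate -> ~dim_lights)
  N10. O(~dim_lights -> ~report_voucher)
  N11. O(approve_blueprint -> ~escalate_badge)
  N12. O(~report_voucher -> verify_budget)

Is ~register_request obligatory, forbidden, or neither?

Premise 1 is O(~notify_kin -> ~register_request), but O(~notify_kin) is not derivable from the premises, so it does not yield O(~register_request).
No premise or chain of K-axiom applications forces O(~register_request), and none forces O(register_request). So ~register_request is neither obligatory nor forbidden under these norms.

Neither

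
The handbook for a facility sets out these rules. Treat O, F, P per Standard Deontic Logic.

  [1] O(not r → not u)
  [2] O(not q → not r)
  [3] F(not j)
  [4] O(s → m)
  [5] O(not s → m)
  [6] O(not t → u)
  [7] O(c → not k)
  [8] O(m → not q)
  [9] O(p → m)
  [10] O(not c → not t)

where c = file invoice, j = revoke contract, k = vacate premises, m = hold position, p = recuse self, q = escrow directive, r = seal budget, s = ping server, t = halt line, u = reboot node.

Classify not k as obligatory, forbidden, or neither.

Obligatory

Premises 5 and 4 are O(not s → m) and O(s → m); every ideal world satisfies not s or s, so in either case m holds — hence O(m).
From O(m) and premise 8, O(m → not q), we obtain O(not q).
From O(not q) and premise 2, O(not q → not r), we obtain O(not r).
With premise 1, O(not r → not u), the K-axiom yields O(not u).
The contrapositive of premise 6 (O(not t → u)) is O(not u → t), and O(not u) is already established, so O(t).
Premise 10, O(not c → not t), contraposes to O(t → c); with O(t) we get O(c).
With premise 7, O(c → not k), the K-axiom yields O(not k).
Premises 3, 9 do not contribute to this derivation.
Hence not k is obligatory.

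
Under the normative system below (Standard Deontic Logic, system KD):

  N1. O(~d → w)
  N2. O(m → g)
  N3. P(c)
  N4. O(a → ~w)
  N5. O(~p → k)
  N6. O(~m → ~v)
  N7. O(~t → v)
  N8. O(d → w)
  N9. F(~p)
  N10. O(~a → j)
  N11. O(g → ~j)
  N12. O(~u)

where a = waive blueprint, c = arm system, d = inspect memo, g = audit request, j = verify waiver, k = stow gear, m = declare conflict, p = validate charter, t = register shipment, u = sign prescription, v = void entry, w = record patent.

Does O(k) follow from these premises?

Premise 5 is O(~p → k), but O(~p) is not derivable from the premises, so it does not yield O(k).
No other premise forces O(k). An ideal world satisfying every premise can still have k false, so O(k) is not derivable.

No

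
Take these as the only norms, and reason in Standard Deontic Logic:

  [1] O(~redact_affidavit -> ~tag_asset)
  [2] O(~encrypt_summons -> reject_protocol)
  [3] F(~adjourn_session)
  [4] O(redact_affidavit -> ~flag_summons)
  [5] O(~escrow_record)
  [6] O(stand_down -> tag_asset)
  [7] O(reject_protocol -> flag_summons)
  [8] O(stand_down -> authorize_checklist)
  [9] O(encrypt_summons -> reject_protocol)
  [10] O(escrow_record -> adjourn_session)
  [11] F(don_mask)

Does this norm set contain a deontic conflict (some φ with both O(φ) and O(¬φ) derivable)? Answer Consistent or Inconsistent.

Premise 10 is O(escrow_record -> adjourn_session); even if O(adjourn_session) held, inferring O(escrow_record) would be affirming the consequent — invalid.
So O(escrow_record) is not derivable, and the apparent clash with O(~escrow_record) does not arise.
A world satisfying every obligation exists (e.g. adjourn_session=true, authorize_checklist=false, don_mask=false, encrypt_summons=false, escrow_record=false, flag_summons=true, redact_affidavit=false, reject_protocol=true, stand_down=false, tag_asset=false); no atom is both obligatory and forbidden, so the set is consistent.

Consistent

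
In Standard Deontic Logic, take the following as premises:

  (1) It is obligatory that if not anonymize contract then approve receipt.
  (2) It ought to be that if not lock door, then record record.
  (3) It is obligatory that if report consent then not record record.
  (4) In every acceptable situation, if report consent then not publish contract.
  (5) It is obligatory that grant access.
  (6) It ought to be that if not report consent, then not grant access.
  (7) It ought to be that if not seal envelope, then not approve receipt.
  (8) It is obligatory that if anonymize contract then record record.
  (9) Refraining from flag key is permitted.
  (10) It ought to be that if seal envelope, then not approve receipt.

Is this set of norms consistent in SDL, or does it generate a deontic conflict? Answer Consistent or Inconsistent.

Inconsistent

By case analysis on ¬seal_envelope: premise 7 gives O(¬seal_envelope → ¬approve_receipt) and premise 10 gives O(seal_envelope → ¬approve_receipt), so O(¬approve_receipt) either way.
The contrapositive of premise 1 (O(¬anonymize_contract → approve_receipt)) is O(¬approve_receipt → anonymize_contract), and O(¬approve_receipt) is already established, so O(anonymize_contract).
With premise 8, O(anonymize_contract → record_record), the K-axiom yields O(record_record).
The contrapositive of premise 3 (O(report_consent → ¬record_record)) is O(record_record → ¬report_consent), and O(record_record) is already established, so O(¬report_consent).
With premise 6, O(¬report_consent → ¬grant_access), the K-axiom yields O(¬grant_access).
However, premise 5 gives O(grant_access).
We now have both O(¬grant_access) and O(grant_access) — grant_access is simultaneously obligatory and forbidden, violating the D-axiom.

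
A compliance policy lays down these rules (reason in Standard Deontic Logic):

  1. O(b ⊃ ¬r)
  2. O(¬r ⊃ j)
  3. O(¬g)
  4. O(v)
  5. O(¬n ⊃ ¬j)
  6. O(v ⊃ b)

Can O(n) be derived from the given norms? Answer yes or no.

From premise 4 we have O(v).
With premise 6, O(v ⊃ b), the K-axiom yields O(b).
Applying K to premise 1 (O(b ⊃ ¬r)) and O(b) yields O(¬r).
Applying K to premise 2 (O(¬r ⊃ j)) and O(¬r) yields O(j).
Premise 5 is O(¬n ⊃ ¬j); contrapositively O(j ⊃ n). Since O(j) holds, K gives O(n).
Premise 3 does not contribute to this derivation.
So O(n) follows.

Yes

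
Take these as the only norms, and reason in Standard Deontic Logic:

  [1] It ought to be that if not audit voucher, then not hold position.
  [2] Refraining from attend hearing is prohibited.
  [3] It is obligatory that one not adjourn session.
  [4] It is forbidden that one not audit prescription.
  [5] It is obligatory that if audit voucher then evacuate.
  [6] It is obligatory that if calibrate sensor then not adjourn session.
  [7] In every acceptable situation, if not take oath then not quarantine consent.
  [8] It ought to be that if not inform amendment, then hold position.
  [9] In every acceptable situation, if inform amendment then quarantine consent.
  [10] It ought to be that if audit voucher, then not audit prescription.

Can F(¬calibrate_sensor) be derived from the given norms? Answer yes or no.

No

Premise 6 is O(calibrate_sensor → ¬adjourn_session); even if O(¬adjourn_session) held, inferring O(calibrate_sensor) would be affirming the consequent — invalid.
No other premise forces O(calibrate_sensor). An ideal world satisfying every premise can still have ¬calibrate_sensor true, so F(¬calibrate_sensor) is not derivable.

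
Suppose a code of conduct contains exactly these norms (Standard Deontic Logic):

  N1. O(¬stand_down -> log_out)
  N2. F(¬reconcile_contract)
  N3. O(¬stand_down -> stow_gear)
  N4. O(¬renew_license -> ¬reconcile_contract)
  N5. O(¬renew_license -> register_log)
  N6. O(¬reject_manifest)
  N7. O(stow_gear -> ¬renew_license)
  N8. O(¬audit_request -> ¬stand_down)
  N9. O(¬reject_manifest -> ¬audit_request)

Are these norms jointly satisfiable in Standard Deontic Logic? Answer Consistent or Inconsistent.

Inconsistent

Premise 2 is F(¬reconcile_contract), i.e. O(reconcile_contract).
Premise 4, O(¬renew_license -> ¬reconcile_contract), contraposes to O(reconcile_contract -> renew_license); with O(reconcile_contract) we get O(renew_license).
Premise 7 is O(stow_gear -> ¬renew_license); contrapositively O(renew_license -> ¬stow_gear). Since O(renew_license) holds, K gives O(¬stow_gear).
Premise 3 is O(¬stand_down -> stow_gear); contrapositively O(¬stow_gear -> stand_down). Since O(¬stow_gear) holds, K gives O(stand_down).
Premise 8 is O(¬audit_request -> ¬stand_down); contrapositively O(stand_down -> audit_request). Since O(stand_down) holds, K gives O(audit_request).
Premise 9, O(¬reject_manifest -> ¬audit_request), contraposes to O(audit_request -> reject_manifest); with O(audit_request) we get O(reject_manifest).
However, premise 6 gives O(¬reject_manifest).
We now have both O(reject_manifest) and O(¬reject_manifest) — reject_manifest is simultaneously obligatory and forbidden, violating the D-axiom.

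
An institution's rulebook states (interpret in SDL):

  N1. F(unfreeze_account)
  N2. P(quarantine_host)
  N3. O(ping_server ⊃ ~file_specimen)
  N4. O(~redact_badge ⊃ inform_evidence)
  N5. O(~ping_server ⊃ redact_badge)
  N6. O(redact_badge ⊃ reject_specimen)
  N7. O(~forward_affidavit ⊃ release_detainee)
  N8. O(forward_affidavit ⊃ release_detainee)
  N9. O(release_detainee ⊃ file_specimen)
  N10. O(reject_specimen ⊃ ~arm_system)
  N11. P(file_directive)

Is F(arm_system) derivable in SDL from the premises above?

Yes

Premises 7 and 8 are O(~forward_affidavit ⊃ release_detainee) and O(forward_affidavit ⊃ release_detainee); every ideal world satisfies ~forward_affidavit or forward_affidavit, so in either case release_detainee holds — hence O(release_detainee).
From O(release_detainee) and premise 9, O(release_detainee ⊃ file_specimen), we obtain O(file_specimen).
Premise 3 is O(ping_server ⊃ ~file_specimen); contrapositively O(file_specimen ⊃ ~ping_server). Since O(file_specimen) holds, K gives O(~ping_server).
With premise 5, O(~ping_server ⊃ redact_badge), the K-axiom yields O(redact_badge).
With premise 6, O(redact_badge ⊃ reject_specimen), the K-axiom yields O(reject_specimen).
Applying K to premise 10 (O(reject_specimen ⊃ ~arm_system)) and O(reject_specimen) yields O(~arm_system).
Premises 1, 2, 4, 11 do not contribute to this derivation.
So O(~arm_system) holds, i.e. F(arm_system). The claim follows.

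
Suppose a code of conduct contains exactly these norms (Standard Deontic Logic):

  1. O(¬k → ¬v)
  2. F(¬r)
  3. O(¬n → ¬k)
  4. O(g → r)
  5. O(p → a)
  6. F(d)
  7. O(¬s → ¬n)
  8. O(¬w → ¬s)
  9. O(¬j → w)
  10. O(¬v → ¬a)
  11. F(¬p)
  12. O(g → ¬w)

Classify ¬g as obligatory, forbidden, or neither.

Premise 11 is F(¬p), i.e. O(p).
Premise 5 is O(p → a); since O(p), deontic closure gives O(a).
Premise 10 is O(¬v → ¬a); contrapositively O(a → v). Since O(a) holds, K gives O(v).
Premise 1, O(¬k → ¬v), contraposes to O(v → k); with O(v) we get O(k).
Premise 3, O(¬n → ¬k), contraposes to O(k → n); with O(k) we get O(n).
Premise 7, O(¬s → ¬n), contraposes to O(n → s); with O(n) we get O(s).
Premise 8, O(¬w → ¬s), contraposes to O(s → w); with O(s) we get O(w).
Premise 12, O(g → ¬w), contraposes to O(w → ¬g); with O(w) we get O(¬g).
Premises 2, 4, 6, 9 do not contribute to this derivation.
Hence ¬g is obligatory.

Obligatory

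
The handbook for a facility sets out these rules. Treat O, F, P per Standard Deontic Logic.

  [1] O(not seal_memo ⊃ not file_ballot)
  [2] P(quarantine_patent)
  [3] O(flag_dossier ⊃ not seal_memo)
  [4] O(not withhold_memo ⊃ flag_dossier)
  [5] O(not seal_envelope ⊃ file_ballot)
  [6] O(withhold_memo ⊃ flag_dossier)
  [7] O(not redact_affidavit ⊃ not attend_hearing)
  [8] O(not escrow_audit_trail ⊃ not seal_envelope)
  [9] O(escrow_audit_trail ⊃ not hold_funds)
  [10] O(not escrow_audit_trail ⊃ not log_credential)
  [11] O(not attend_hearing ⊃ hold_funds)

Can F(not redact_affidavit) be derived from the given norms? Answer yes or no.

Yes

Premises 6 and 4 are O(withhold_memo ⊃ flag_dossier) and O(not withhold_memo ⊃ flag_dossier); every ideal world satisfies withhold_memo or not withhold_memo, so in either case flag_dossier holds — hence O(flag_dossier).
From O(flag_dossier) and premise 3, O(flag_dossier ⊃ not seal_memo), we obtain O(not seal_memo).
Premise 1 is O(not seal_memo ⊃ not file_ballot); since O(not seal_memo), deontic closure gives O(not file_ballot).
Premise 5 is O(not seal_envelope ⊃ file_ballot); contrapositively O(not file_ballot ⊃ seal_envelope). Since O(not file_ballot) holds, K gives O(seal_envelope).
Premise 8, O(not escrow_audit_trail ⊃ not seal_envelope), contraposes to O(seal_envelope ⊃ escrow_audit_trail); with O(seal_envelope) we get O(escrow_audit_trail).
With premise 9, O(escrow_audit_trail ⊃ not hold_funds), the K-axiom yields O(not hold_funds).
Premise 11 is O(not attend_hearing ⊃ hold_funds); contrapositively O(not hold_funds ⊃ attend_hearing). Since O(not hold_funds) holds, K gives O(attend_hearing).
Premise 7, O(not redact_affidavit ⊃ not attend_hearing), contraposes to O(attend_hearing ⊃ redact_affidavit); with O(attend_hearing) we get O(redact_affidavit).
Premises 2, 10 do not contribute to this derivation.
So O(redact_affidavit) holds, i.e. F(not redact_affidavit). The claim follows.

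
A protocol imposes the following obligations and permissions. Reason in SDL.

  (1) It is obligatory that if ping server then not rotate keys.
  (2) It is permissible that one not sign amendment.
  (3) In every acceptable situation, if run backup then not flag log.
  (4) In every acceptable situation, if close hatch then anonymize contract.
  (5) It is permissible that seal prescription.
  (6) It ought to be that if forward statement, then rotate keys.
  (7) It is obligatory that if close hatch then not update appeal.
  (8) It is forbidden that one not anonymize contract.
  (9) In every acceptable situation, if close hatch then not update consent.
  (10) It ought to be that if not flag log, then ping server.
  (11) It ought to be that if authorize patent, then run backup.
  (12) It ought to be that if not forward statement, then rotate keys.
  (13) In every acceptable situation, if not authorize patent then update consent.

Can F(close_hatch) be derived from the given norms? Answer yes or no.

Premises 6 and 12 are O(forward_statement → rotate_keys) and O(¬forward_statement → rotate_keys); every ideal world satisfies forward_statement or ¬forward_statement, so in either case rotate_keys holds — hence O(rotate_keys).
Premise 1, O(ping_server → ¬rotate_keys), contraposes to O(rotate_keys → ¬ping_server); with O(rotate_keys) we get O(¬ping_server).
Premise 10, O(¬flag_log → ping_server), contraposes to O(¬ping_server → flag_log); with O(¬ping_server) we get O(flag_log).
Premise 3 is O(run_backup → ¬flag_log); contrapositively O(flag_log → ¬run_backup). Since O(flag_log) holds, K gives O(¬run_backup).
Premise 11 is O(authorize_patent → run_backup); contrapositively O(¬run_backup → ¬authorize_patent). Since O(¬run_backup) holds, K gives O(¬authorize_patent).
Applying K to premise 13 (O(¬authorize_patent → update_consent)) and O(¬authorize_patent) yields O(update_consent).
Premise 9, O(close_hatch → ¬update_consent), contraposes to O(update_consent → ¬close_hatch); with O(update_consent) we get O(¬close_hatch).
Premises 2, 4, 5, 7, 8 do not contribute to this derivation.
So O(¬close_hatch) holds, i.e. F(close_hatch). The claim follows.

Yes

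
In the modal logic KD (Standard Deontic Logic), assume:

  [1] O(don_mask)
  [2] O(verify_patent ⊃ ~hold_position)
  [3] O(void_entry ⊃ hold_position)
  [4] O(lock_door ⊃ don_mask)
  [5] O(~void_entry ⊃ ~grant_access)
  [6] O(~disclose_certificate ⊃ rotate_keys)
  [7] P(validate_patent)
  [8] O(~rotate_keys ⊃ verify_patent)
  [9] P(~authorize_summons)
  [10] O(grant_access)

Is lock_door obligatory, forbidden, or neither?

Premise 4 is O(lock_door ⊃ don_mask); even if O(don_mask) held, inferring O(lock_door) would be affirming the consequent — invalid.
No premise or chain of K-axiom applications forces O(lock_door), and none forces O(~lock_door). So lock_door is neither obligatory nor forbidden under these norms.

Neither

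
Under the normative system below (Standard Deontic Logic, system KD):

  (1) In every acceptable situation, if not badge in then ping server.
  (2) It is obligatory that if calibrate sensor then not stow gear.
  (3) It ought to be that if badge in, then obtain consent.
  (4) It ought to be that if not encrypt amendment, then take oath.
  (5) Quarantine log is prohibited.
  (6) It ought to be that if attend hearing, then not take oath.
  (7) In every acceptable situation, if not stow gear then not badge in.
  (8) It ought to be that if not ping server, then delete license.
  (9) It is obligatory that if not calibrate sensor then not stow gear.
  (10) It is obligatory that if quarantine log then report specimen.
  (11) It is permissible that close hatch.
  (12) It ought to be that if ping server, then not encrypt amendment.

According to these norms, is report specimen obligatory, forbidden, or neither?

Neither

Premise 10 is O(quarantine_log → report_specimen), but O(quarantine_log) is not derivable from the premises, so it does not yield O(report_specimen).
No premise or chain of K-axiom applications forces O(report_specimen), and none forces O(¬report_specimen). So report_specimen is neither obligatory nor forbidden under these norms.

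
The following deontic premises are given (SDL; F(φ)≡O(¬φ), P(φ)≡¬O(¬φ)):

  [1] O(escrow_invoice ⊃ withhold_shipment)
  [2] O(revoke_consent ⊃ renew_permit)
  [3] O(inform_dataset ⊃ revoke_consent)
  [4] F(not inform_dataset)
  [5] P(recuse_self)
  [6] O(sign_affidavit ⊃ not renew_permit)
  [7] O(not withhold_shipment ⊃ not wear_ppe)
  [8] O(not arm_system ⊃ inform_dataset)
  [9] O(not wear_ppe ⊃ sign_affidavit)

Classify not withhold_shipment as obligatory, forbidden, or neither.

Forbidden

Premise 4 is F(not inform_dataset), i.e. O(inform_dataset).
From O(inform_dataset) and premise 3, O(inform_dataset ⊃ revoke_consent), we obtain O(revoke_consent).
With premise 2, O(revoke_consent ⊃ renew_permit), the K-axiom yields O(renew_permit).
Premise 6, O(sign_affidavit ⊃ not renew_permit), contraposes to O(renew_permit ⊃ not sign_affidavit); with O(renew_permit) we get O(not sign_affidavit).
Premise 9, O(not wear_ppe ⊃ sign_affidavit), contraposes to O(not sign_affidavit ⊃ wear_ppe); with O(not sign_affidavit) we get O(wear_ppe).
Premise 7, O(not withhold_shipment ⊃ not wear_ppe), contraposes to O(wear_ppe ⊃ withhold_shipment); with O(wear_ppe) we get O(withhold_shipment).
Premises 1, 5, 8 do not contribute to this derivation.
Thus O(withhold_shipment), which is F(not withhold_shipment): not withhold_shipment is forbidden.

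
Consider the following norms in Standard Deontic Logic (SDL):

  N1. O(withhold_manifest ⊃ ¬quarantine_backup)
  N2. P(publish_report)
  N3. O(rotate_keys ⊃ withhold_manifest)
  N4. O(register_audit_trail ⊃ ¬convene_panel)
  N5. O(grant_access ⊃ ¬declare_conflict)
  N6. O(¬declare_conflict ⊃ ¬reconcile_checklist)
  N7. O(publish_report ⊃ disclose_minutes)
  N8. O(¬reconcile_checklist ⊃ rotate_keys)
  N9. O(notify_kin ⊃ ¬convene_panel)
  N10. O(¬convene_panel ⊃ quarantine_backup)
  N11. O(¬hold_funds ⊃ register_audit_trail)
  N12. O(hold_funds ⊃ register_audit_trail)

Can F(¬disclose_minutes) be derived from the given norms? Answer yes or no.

Premise 7 is O(publish_report ⊃ disclose_minutes), but O(publish_report) is not derivable from the premises (the permission P(publish_report) asserts only ¬O(¬publish_report), not O(publish_report)), so it does not yield O(disclose_minutes).
No other premise forces O(disclose_minutes). An ideal world satisfying every premise can still have ¬disclose_minutes true, so F(¬disclose_minutes) is not derivable.

No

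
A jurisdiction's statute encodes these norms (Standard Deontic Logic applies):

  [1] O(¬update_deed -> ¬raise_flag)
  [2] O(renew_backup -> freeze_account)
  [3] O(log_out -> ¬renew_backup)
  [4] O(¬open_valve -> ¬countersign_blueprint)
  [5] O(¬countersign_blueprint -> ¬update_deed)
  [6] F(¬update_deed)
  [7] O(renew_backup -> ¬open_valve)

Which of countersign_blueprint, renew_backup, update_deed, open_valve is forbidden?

renew_backup

Premise 6, F(¬update_deed), is equivalent to O(update_deed).
The contrapositive of premise 5 (O(¬countersign_blueprint -> ¬update_deed)) is O(update_deed -> countersign_blueprint), and O(update_deed) is already established, so O(countersign_blueprint).
The contrapositive of premise 4 (O(¬open_valve -> ¬countersign_blueprint)) is O(countersign_blueprint -> open_valve), and O(countersign_blueprint) is already established, so O(open_valve).
The contrapositive of premise 7 (O(renew_backup -> ¬open_valve)) is O(open_valve -> ¬renew_backup), and O(open_valve) is already established, so O(¬renew_backup).
So O(¬renew_backup) holds, i.e. renew_backup is forbidden. None of the other listed options is forbidden under the premises.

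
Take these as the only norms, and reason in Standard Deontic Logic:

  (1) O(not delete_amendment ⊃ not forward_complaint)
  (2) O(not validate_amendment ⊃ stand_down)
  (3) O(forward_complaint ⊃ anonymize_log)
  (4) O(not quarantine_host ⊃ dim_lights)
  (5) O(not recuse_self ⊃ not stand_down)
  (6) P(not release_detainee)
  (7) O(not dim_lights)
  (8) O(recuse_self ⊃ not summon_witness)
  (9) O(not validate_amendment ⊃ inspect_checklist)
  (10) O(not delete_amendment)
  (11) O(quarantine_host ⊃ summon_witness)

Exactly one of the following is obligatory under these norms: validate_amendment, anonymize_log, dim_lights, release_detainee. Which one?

Premise 7 states O(not dim_lights) outright.
Premise 4 is O(not quarantine_host ⊃ dim_lights); contrapositively O(not dim_lights ⊃ quarantine_host). Since O(not dim_lights) holds, K gives O(quarantine_host).
Premise 11 is O(quarantine_host ⊃ summon_witness); since O(quarantine_host), deontic closure gives O(summon_witness).
Premise 8, O(recuse_self ⊃ not summon_witness), contraposes to O(summon_witness ⊃ not recuse_self); with O(summon_witness) we get O(not recuse_self).
Premise 5 is O(not recuse_self ⊃ not stand_down); since O(not recuse_self), deontic closure gives O(not stand_down).
Premise 2, O(not validate_amendment ⊃ stand_down), contraposes to O(not stand_down ⊃ validate_amendment); with O(not stand_down) we get O(validate_amendment).
So O(validate_amendment) holds — validate_amendment is obligatory. None of the other listed options is made obligatory by any chain of premises.

validate_amendment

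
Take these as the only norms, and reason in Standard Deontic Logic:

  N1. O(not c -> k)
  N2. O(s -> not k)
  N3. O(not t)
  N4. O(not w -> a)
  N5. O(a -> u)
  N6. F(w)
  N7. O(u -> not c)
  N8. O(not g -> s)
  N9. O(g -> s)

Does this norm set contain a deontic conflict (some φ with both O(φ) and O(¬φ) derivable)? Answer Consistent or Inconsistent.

Inconsistent

By case analysis on not g: premise 8 gives O(not g -> s) and premise 9 gives O(g -> s), so O(s) either way.
From O(s) and premise 2, O(s -> not k), we obtain O(not k).
The contrapositive of premise 1 (O(not c -> k)) is O(not k -> c), and O(not k) is already established, so O(c).
Premise 7 is O(u -> not c); contrapositively O(c -> not u). Since O(c) holds, K gives O(not u).
Premise 5, O(a -> u), contraposes to O(not u -> not a); with O(not u) we get O(not a).
Premise 4 is O(not w -> a); contrapositively O(not a -> w). Since O(not a) holds, K gives O(w).
However, F(w) at premise 6 amounts to O(not w).
We now have both O(w) and O(not w) — w is simultaneously obligatory and forbidden, violating the D-axiom.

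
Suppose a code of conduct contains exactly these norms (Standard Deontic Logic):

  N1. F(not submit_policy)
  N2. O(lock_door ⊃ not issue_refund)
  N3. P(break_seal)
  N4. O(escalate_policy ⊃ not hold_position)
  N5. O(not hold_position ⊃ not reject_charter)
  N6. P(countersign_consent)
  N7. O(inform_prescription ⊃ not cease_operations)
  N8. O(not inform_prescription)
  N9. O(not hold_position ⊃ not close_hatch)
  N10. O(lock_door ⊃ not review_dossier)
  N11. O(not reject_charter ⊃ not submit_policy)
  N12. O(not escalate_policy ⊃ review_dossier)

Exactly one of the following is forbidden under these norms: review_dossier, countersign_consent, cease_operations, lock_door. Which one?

Premise 1, F(not submit_policy), is equivalent to O(submit_policy).
Premise 11, O(not reject_charter ⊃ not submit_policy), contraposes to O(submit_policy ⊃ reject_charter); with O(submit_policy) we get O(reject_charter).
The contrapositive of premise 5 (O(not hold_position ⊃ not reject_charter)) is O(reject_charter ⊃ hold_position), and O(reject_charter) is already established, so O(hold_position).
Premise 4, O(escalate_policy ⊃ not hold_position), contraposes to O(hold_position ⊃ not escalate_policy); with O(hold_position) we get O(not escalate_policy).
Applying K to premise 12 (O(not escalate_policy ⊃ review_dossier)) and O(not escalate_policy) yields O(review_dossier).
The contrapositive of premise 10 (O(lock_door ⊃ not review_dossier)) is O(review_dossier ⊃ not lock_door), and O(review_dossier) is already established, so O(not lock_door).
So O(not lock_door) holds, i.e. lock_door is forbidden. None of the other listed options is forbidden under the premises.

lock_door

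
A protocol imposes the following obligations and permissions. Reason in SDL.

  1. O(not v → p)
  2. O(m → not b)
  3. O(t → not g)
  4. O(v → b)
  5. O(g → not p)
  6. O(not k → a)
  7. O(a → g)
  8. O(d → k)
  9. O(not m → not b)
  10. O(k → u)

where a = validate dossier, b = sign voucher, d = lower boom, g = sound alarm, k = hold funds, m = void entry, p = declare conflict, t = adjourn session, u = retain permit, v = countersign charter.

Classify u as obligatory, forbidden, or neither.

Obligatory

By case analysis on not m: premise 9 gives O(not m → not b) and premise 2 gives O(m → not b), so O(not b) either way.
Premise 4 is O(v → b); contrapositively O(not b → not v). Since O(not b) holds, K gives O(not v).
Applying K to premise 1 (O(not v → p)) and O(not v) yields O(p).
Premise 5, O(g → not p), contraposes to O(p → not g); with O(p) we get O(not g).
Premise 7 is O(a → g); contrapositively O(not g → not a). Since O(not g) holds, K gives O(not a).
Premise 6 is O(not k → a); contrapositively O(not a → k). Since O(not a) holds, K gives O(k).
From O(k) and premise 10, O(k → u), we obtain O(u).
Premises 3, 8 do not contribute to this derivation.
Hence u is obligatory.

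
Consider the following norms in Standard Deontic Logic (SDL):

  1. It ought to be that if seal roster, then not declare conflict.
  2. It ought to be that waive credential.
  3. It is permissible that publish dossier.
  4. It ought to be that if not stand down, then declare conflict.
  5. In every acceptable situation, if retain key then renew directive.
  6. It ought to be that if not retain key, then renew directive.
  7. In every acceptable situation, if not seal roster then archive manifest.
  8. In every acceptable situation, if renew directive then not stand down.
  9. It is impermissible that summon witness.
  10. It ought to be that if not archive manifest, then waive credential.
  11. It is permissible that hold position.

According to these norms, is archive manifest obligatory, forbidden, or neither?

Obligatory

Premises 6 and 5 are O(¬retain_key → renew_directive) and O(retain_key → renew_directive); every ideal world satisfies ¬retain_key or retain_key, so in either case renew_directive holds — hence O(renew_directive).
Applying K to premise 8 (O(renew_directive → ¬stand_down)) and O(renew_directive) yields O(¬stand_down).
With premise 4, O(¬stand_down → declare_conflict), the K-axiom yields O(declare_conflict).
The contrapositive of premise 1 (O(seal_roster → ¬declare_conflict)) is O(declare_conflict → ¬seal_roster), and O(declare_conflict) is already established, so O(¬seal_roster).
Applying K to premise 7 (O(¬seal_roster → archive_manifest)) and O(¬seal_roster) yields O(archive_manifest).
Premises 2, 3, 9, 10, 11 do not contribute to this derivation.
Hence archive_manifest is obligatory.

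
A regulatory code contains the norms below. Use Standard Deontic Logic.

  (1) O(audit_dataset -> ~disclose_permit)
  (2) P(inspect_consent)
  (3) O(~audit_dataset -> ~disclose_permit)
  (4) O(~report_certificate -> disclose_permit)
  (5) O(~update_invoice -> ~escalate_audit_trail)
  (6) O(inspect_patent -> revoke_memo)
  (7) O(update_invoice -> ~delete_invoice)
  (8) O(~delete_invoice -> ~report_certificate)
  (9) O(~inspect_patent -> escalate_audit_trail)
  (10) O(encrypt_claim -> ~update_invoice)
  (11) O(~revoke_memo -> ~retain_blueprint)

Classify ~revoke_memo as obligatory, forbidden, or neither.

Forbidden

Premises 1 and 3 cover both cases: O(audit_dataset -> ~disclose_permit) and O(~audit_dataset -> ~disclose_permit). Since audit_dataset ∨ ~audit_dataset is a tautology, O(~disclose_permit) follows.
Premise 4 is O(~report_certificate -> disclose_permit); contrapositively O(~disclose_permit -> report_certificate). Since O(~disclose_permit) holds, K gives O(report_certificate).
The contrapositive of premise 8 (O(~delete_invoice -> ~report_certificate)) is O(report_certificate -> delete_invoice), and O(report_certificate) is already established, so O(delete_invoice).
Premise 7, O(update_invoice -> ~delete_invoice), contraposes to O(delete_invoice -> ~update_invoice); with O(delete_invoice) we get O(~update_invoice).
Applying K to premise 5 (O(~update_invoice -> ~escalate_audit_trail)) and O(~update_invoice) yields O(~escalate_audit_trail).
Premise 9 is O(~inspect_patent -> escalate_audit_trail); contrapositively O(~escalate_audit_trail -> inspect_patent). Since O(~escalate_audit_trail) holds, K gives O(inspect_patent).
Premise 6 is O(inspect_patent -> revoke_memo); since O(inspect_patent), deontic closure gives O(revoke_memo).
Premises 2, 10, 11 do not contribute to this derivation.
Thus O(revoke_memo), which is F(~revoke_memo): ~revoke_memo is forbidden.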